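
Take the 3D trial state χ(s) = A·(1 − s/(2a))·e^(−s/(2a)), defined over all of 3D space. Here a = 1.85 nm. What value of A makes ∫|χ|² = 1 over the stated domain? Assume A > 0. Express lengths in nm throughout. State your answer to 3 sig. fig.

A ≈ 0.0793 nm^(-3/2)

The normalization condition is ∫|χ|² 4πs² ds = 1 from 0 to ∞.
In 3D with spherical symmetry the volume element is 4πs² ds.
The integral (without the A² prefactor) comes out to 8·π·a^3.
Substituting a = 1.85 gives A² = 0.006284, so A = 0.07927.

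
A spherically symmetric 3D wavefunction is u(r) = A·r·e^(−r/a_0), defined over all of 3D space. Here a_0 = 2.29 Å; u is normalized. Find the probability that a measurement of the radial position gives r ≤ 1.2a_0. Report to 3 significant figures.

P = ∫ |u|² 4πr² dr over r ≤ 1.2a_0.
The full normalization integral is A²·[3·π·a_0^5] = 1, fixing A².
Substituting t = r/a_0, A², 4π and the length scale all cancel in the ratio: P = ∫_{0}^{1.2} t^4·e^(-2·t) dt / ∫_{0}^{∞} t^4·e^(-2·t) dt.
An antiderivative of t^4·e^(-2·t) is -(t^4/2 + t^3 + 3·t^2/2 + 3·t/2 + 3/4)·e^(-2·t); evaluating from 0 to 1.2 gives ≈ 0.071901, while the full integral is 3/4.
Taking the ratio yields P = 0.09587.

P ≈ 0.0959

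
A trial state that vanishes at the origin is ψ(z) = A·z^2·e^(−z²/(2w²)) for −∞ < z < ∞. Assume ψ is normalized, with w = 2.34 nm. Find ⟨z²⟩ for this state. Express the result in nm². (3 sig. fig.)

⟨z^2⟩ ≈ 13.7 nm^2

⟨z²⟩ = ∫ z^2 |ψ|² dz over the full domain.
Evaluating both integrals, ⟨z²⟩ = 5·w^2/2.
Putting w = 2.34 gives 13.69.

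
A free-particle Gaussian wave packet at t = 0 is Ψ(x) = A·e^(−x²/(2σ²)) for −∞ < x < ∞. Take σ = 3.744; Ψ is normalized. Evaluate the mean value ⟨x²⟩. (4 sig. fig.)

The expectation value is the |Ψ|²-weighted average of x^2: ∫ x^2|Ψ|² dx.
With ∫_{−∞}^{∞} x^(2m) e^(−αx²) dx = (2m−1)!!·√π / (2^m α^(m+1/2)), evaluating both integrals, ⟨x²⟩ = σ^2/2.
With σ = 3.744, ⟨x^2⟩ = 7.0088.

⟨x^2⟩ ≈ 7.009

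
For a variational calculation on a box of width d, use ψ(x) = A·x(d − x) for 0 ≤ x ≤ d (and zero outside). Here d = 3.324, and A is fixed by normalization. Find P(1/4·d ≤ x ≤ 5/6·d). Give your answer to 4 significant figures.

The probability is P = ∫ |ψ|² dx over [1/4·d, 5/6·d].
The normalization integral ∫|ψ|²dx over the whole domain equals d^5/30·A², and A² cancels in the ratio.
Substituting u = x/d, A² and the length scale cancel in the ratio: P = ∫_{1/4}^{5/6} u^2·(1 - u)^2 du / ∫_{0}^{1} u^2·(1 - u)^2 du.
With ∫ u^2·(1 - u)^2 du = u^3·(6·u^2 - 15·u + 10)/30 + C, the region integral is ≈ 0.0286997 and the full one is 1/30.
Evaluating gives P = 0.86099.

P ≈ 0.8610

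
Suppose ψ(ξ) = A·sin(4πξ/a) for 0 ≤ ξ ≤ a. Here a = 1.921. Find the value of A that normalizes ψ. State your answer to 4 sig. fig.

Require ∫ |ψ|² dξ = 1 over the whole domain.
With ∫₀^a sin²(nπξ/a) dξ = a/2, with ψ = A·sin(4πξ/a), the integral evaluates to A²·[a/2].
Hence A² = 1/[a/2].
Substituting a = 1.921 gives A² = 1.0411, so A = 1.0204.

A ≈ 1.020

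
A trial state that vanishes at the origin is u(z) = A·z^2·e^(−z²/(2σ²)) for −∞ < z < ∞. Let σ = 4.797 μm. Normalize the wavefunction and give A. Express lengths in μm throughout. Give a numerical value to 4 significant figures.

We need A² ∫|f|² dz = 1, taking the integral from −∞ to ∞.
With ∫_{−∞}^{∞} z^(2m) e^(−αz²) dz = (2m−1)!!·√π / (2^m α^(m+1/2)), carrying out the integral gives A² · 3·√(π)·σ^5/4.
Hence A² = 1/[3·√(π)·σ^5/4].
With σ = 4.797: A² = 0.00029615 and A = 0.017209.

A ≈ 0.01721 μm^(-5/2)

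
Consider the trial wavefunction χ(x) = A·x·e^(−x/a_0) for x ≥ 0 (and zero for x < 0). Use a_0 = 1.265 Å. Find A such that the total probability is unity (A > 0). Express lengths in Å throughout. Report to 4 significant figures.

A ≈ 1.406 Å^(-3/2)

The normalization condition is ∫|χ|² dx = 1 from 0 to ∞.
With ∫₀^∞ x^2 e^(−αx) dx = 2!/α^3, with χ = A·x·e^(−x/a_0), the integral evaluates to A²·[a_0^3/4].
So A² = (a_0^3/4)^(−1).
Substituting a_0 = 1.265 gives A² = 1.9760, so A = 1.4057.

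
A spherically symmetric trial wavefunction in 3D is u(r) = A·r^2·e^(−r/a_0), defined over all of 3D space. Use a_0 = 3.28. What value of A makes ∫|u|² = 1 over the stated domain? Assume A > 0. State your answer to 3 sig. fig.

A ≈ 0.00186

The normalization condition is ∫|u|² 4πr² dr = 1 from 0 to ∞.
The integral (without the A² prefactor) comes out to 45·π·a_0^7/2.
Plugging in a_0 = 3.28 yields A = 0.001861.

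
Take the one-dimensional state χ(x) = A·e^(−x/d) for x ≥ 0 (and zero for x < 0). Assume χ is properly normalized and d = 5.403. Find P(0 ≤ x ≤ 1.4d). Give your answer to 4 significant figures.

P ≈ 0.9392

P = ∫_{0}^{1.4d} |χ(x)|² dx.
With A² fixed by ∫|χ|² = 1, i.e. A² = (d/2)^(−1), substitute and integrate.
Let u = x/d; then A² and the length scale cancel, so P = ∫_{0}^{1.4} e^(-2·u) du ÷ ∫_{0}^{∞} e^(-2·u) du.
With ∫ e^(-2·u) du = -e^(-2·u)/2 + C, the region integral is 1/2 - e^(-14/5)/2 and the full one is 1/2.
This works out to P = 0.93919.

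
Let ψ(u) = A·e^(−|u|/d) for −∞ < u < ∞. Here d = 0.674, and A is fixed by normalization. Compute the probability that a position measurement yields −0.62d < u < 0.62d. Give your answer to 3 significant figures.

P ≈ 0.711

The probability is P = ∫ |ψ|² du over [−0.62d, 0.62d].
Since A² = 1/(d), this is the region integral divided by the full normalization integral.
By symmetry take twice the u ≥ 0 contribution in numerator and denominator; the 2's cancel. Let t = u/d; then A² and the length scale cancel, so P = ∫_{0}^{0.62} e^(-2·t) dt ÷ ∫_{0}^{∞} e^(-2·t) dt.
An antiderivative of e^(-2·t) is -e^(-2·t)/2; evaluating from 0 to 0.62 gives 1/2 - e^(-31/25)/2, while the full integral is 1/2.
The result is P = 0.7106.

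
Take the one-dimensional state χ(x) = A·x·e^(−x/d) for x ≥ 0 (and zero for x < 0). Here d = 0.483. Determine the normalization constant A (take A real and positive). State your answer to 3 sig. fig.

Normalization requires ∫|χ|² dx = 1, integrated from 0 to ∞.
Recall ∫₀^∞ x^m e^(−x/β) dx = m!·β^(m+1), with χ = A·x·e^(−x/d), the integral evaluates to A²·[d^3/4].
Hence A² = 1/[d^3/4].
Substituting d = 0.483 gives A² = 35.50, so A = 5.958.

A ≈ 5.96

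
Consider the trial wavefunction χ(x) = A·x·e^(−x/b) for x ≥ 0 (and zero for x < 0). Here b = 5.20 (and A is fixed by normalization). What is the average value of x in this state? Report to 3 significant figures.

⟨x⟩ ≈ 7.80

⟨x⟩ = ∫ x |χ|² dx over the full domain.
With ∫₀^∞ x^3 e^(−αx) dx = 3!/α^4, evaluating both integrals, ⟨x⟩ = 3·b/2.
Putting b = 5.20 gives 7.800.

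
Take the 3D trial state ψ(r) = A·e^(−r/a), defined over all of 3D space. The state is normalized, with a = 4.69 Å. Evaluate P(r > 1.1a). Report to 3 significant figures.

P ≈ 0.623

Integrate the radial probability density 4πr²|ψ|² over r > 1.1a.
Normalization gives A² = 1/(π·a^3).
Let u = r/a; then A², 4π and the length scale all cancel, so P = ∫_{1.1}^{∞} u^2·e^(-2·u) du ÷ ∫_{0}^{∞} u^2·e^(-2·u) du.
Using ∫ u^2·e^(-2·u) du = -(2·u^2 + 2·u + 1)·e^(-2·u)/4, the numerator is 281·e^(-11/5)/200 and the denominator is 1/4.
Taking the ratio yields P = 0.6227.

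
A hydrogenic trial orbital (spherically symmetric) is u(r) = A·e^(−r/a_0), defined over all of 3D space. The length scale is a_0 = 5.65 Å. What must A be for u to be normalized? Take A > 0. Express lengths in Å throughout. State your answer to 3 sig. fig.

The normalization condition is ∫|u|² 4πr² dr = 1 from 0 to ∞.
(Spherical symmetry: dV = 4πr² dr.)
Using ∫₀^∞ rⁿ e^(−αr) dr = n!/αⁿ⁺¹, the integral (without the A² prefactor) comes out to π·a_0^3.
Setting this equal to 1 gives A² = 1/(π·a_0^3).
With a_0 = 5.65: A² = 0.001765 and A = 0.04201.

A ≈ 0.0420 Å^(-3/2)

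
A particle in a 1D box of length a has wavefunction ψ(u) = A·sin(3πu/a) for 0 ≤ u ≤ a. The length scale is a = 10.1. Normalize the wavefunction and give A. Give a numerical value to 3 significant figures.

A ≈ 0.445

Require ∫ |ψ|² du = 1 over the whole domain.
With ∫₀^a sin²(nπu/a) du = a/2, carrying out the integral gives A² · a/2.
Setting this equal to 1 gives A² = 1/(a/2).
Plugging in a = 10.1 yields A = 0.4450.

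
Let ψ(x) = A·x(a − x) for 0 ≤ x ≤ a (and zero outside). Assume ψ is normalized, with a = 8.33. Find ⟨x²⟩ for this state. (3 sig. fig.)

The expectation value is the |ψ|²-weighted average of x^2: ∫ x^2|ψ|² dx.
Expanding the polynomial and integrating term by term, evaluating both integrals, ⟨x²⟩ = 2·a^2/7.
With a = 8.33, ⟨x^2⟩ = 19.83.

⟨x^2⟩ ≈ 19.8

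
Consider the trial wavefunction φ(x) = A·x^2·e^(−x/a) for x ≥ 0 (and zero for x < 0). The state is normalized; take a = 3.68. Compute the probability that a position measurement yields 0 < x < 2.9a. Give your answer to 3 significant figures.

P = ∫_{0}^{2.9a} |φ(x)|² dx.
The normalization integral ∫|φ|²dx over the whole domain equals 3·a^5/4·A², and A² cancels in the ratio.
In terms of u = x/a (A² and the length scale cancel between numerator and denominator), P = [∫_{0}^{2.9} u^4·e^(-2·u) du] / [∫_{0}^{∞} u^4·e^(-2·u) du].
An antiderivative of u^4·e^(-2·u) is -(u^4/2 + u^3 + 3·u^2/2 + 3·u/2 + 3/4)·e^(-2·u); evaluating from 0 to 2.9 gives ≈ 0.51546, while the full integral is 3/4.
This works out to P = 0.6873.

P ≈ 0.687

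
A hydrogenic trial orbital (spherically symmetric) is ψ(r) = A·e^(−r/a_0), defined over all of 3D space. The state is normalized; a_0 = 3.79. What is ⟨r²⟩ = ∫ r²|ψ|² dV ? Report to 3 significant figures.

⟨r^2⟩ ≈ 43.1

By definition ⟨r²⟩ = ∫ r^2 |ψ(r)|² 4πr² dr.
With ∫₀^∞ r^4 e^(−αr) dr = 4!/α^5, the ratio of the moment integral to the normalization integral gives ⟨r²⟩ = 3·a_0^2.
With a_0 = 3.79, ⟨r^2⟩ = 43.09.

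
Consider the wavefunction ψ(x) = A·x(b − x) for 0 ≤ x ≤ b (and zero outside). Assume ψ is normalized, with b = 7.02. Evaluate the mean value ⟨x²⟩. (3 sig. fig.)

⟨x^2⟩ ≈ 14.1

By definition ⟨x²⟩ = ∫ x^2 |ψ(x)|² dx.
Expanding the polynomial and integrating term by term, since the A² factors cancel between numerator and denominator, ⟨x²⟩ = 2·b^2/7.
With b = 7.02, ⟨x^2⟩ = 14.08.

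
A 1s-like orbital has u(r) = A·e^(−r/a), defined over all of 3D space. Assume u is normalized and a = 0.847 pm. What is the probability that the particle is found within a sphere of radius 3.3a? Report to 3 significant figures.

P ≈ 0.960

P = ∫ |u|² 4πr² dr over r ≤ 3.3a.
The full normalization integral is A²·[π·a^3] = 1, fixing A².
Let t = r/a; then A², 4π and the length scale all cancel, so P = ∫_{0}^{3.3} t^2·e^(-2·t) dt ÷ ∫_{0}^{∞} t^2·e^(-2·t) dt.
With ∫ t^2·e^(-2·t) dt = -(2·t^2 + 2·t + 1)·e^(-2·t)/4 + C, the region integral is 1/4 - 1469·e^(-33/5)/200 and the full one is 1/4.
The region integral divided by the full integral gives P = 0.9600.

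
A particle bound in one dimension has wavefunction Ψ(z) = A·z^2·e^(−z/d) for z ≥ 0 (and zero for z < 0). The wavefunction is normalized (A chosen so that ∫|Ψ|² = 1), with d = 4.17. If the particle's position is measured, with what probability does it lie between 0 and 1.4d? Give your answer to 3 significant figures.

P ≈ 0.152

The probability is P = ∫ |Ψ|² dz over [0, 1.4d].
Since A² = 1/(3·d^5/4), this is the region integral divided by the full normalization integral.
In terms of u = z/d (A² and the length scale cancel between numerator and denominator), P = [∫_{0}^{1.4} u^4·e^(-2·u) du] / [∫_{0}^{∞} u^4·e^(-2·u) du].
An antiderivative of u^4·e^(-2·u) is -(u^4/2 + u^3 + 3·u^2/2 + 3·u/2 + 3/4)·e^(-2·u); evaluating from 0 to 1.4 gives ≈ 0.11424, while the full integral is 3/4.
Evaluating gives P = 0.1523.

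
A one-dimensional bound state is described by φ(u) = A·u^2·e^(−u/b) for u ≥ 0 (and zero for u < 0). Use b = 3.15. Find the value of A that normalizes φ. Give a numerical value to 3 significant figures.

The normalization condition is ∫|φ|² du = 1 from 0 to ∞.
Carrying out the integral gives A² · 3·b^5/4.
Setting this equal to 1 gives A² = 1/(3·b^5/4).
Plugging in b = 3.15 yields A = 0.06557.

A ≈ 0.0656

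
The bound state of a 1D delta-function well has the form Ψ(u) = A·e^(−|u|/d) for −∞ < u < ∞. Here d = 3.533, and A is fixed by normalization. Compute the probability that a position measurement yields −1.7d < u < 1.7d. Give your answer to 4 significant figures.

|Ψ|² is the probability density, so P = ∫_{−1.7d}^{1.7d} |Ψ|² du.
The normalization integral ∫|Ψ|²du over the whole domain equals d·A², and A² cancels in the ratio.
Both integrals are even about u = 0, so only the u ≥ 0 halves are needed (the factors of 2 cancel). Let t = u/d; then A² and the length scale cancel, so P = ∫_{0}^{1.7} e^(-2·t) dt ÷ ∫_{0}^{∞} e^(-2·t) dt.
With ∫ e^(-2·t) dt = -e^(-2·t)/2 + C, the region integral is 1/2 - e^(-17/5)/2 and the full one is 1/2.
This works out to P = 0.96663.

P ≈ 0.9666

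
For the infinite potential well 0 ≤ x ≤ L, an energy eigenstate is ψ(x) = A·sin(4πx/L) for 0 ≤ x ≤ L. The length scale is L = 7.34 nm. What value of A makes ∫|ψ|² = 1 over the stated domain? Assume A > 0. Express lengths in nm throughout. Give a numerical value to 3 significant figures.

Require ∫ |ψ|² dx = 1 over the whole domain.
Using sin²θ = (1 − cos 2θ)/2, the integral (without the A² prefactor) comes out to L/2.
Hence A² = 1/[L/2].
Plugging in L = 7.34 yields A = 0.5220.

A ≈ 0.522 nm^(-1/2)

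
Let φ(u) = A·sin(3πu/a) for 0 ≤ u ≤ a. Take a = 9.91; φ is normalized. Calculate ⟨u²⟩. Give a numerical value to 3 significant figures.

The expectation value is the |φ|²-weighted average of u^2: ∫ u^2|φ|² du.
Using sin²θ = (1 − cos 2θ)/2, since the A² factors cancel between numerator and denominator, ⟨u²⟩ = -a^2/(18·π^2) + a^2/3.
With a = 9.91, ⟨u^2⟩ = 32.18.

⟨u^2⟩ ≈ 32.2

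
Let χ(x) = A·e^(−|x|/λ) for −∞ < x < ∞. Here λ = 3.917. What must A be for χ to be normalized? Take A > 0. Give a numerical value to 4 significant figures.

We need A² ∫|f|² dx = 1, taking the integral from −∞ to ∞.
With χ = A·e^(−|x|/λ), the integral evaluates to A²·[λ].
Setting this equal to 1 gives A² = 1/(λ).
With λ = 3.917: A² = 0.25530 and A = 0.50527.

A ≈ 0.5053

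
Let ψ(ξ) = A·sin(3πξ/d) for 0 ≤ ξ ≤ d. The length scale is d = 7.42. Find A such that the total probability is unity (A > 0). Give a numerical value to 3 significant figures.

A ≈ 0.519

The normalization condition is ∫|ψ|² dξ = 1 from 0 to d.
With ∫₀^d sin²(nπξ/d) dξ = d/2, carrying out the integral gives A² · d/2.
Hence A² = 1/[d/2].
With d = 7.42: A² = 0.2695 and A = 0.5192.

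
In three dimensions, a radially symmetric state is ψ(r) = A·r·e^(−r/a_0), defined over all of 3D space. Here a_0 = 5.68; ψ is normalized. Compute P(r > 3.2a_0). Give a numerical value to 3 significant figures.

P = ∫ |ψ|² 4πr² dr over r > 3.2a_0.
A² is fixed by ∫₀^∞ 4πr²|ψ|² dr = 1, i.e. A² = (3·π·a_0^5)^(−1).
In terms of u = r/a_0 (A², 4π and the length scale all cancel between numerator and denominator), P = [∫_{3.2}^{∞} u^4·e^(-2·u) du] / [∫_{0}^{∞} u^4·e^(-2·u) du].
An antiderivative of u^4·e^(-2·u) is -(u^4/2 + u^3 + 3·u^2/2 + 3·u/2 + 3/4)·e^(-2·u); evaluating from 3.2 to ∞ gives ≈ 0.17630, while the full integral is 3/4.
The region integral divided by the full integral gives P = 0.2351.

P ≈ 0.235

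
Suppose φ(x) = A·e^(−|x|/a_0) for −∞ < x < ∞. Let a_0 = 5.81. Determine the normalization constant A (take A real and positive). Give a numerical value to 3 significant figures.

The normalization condition is ∫|φ|² dx = 1 from −∞ to ∞.
Using ∫₀^∞ xⁿ e^(−αx) dx = n!/αⁿ⁺¹, the integral (without the A² prefactor) comes out to a_0.
Substituting a_0 = 5.81 gives A² = 0.1721, so A = 0.4149.

A ≈ 0.415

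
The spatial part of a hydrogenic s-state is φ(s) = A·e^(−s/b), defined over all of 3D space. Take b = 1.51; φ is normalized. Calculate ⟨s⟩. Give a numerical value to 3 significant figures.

The expectation value is the |φ|²-weighted average of s: ∫ s|φ|² 4πs² ds.
The ratio of the moment integral to the normalization integral gives ⟨s⟩ = 3·b/2.
With b = 1.51, ⟨s⟩ = 2.265.

⟨s⟩ ≈ 2.27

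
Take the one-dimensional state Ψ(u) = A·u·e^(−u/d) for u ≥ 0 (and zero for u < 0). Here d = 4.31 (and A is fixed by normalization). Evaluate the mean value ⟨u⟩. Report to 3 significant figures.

The expectation value is the |Ψ|²-weighted average of u: ∫ u|Ψ|² du.
The ratio of the moment integral to the normalization integral gives ⟨u⟩ = 3·d/2.
With d = 4.31, ⟨u⟩ = 6.465.

⟨u⟩ ≈ 6.47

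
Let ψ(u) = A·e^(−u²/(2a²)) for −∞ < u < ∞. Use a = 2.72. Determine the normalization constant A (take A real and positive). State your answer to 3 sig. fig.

Normalization requires ∫|ψ|² du = 1, integrated from −∞ to ∞.
The integral (without the A² prefactor) comes out to √(π)·a.
Substituting a = 2.72 gives A² = 0.2074, so A = 0.4554.

A ≈ 0.455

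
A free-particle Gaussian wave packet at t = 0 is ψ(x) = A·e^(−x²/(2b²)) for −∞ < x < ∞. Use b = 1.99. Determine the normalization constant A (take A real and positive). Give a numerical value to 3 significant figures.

Require ∫ |ψ|² dx = 1 over the whole domain.
With ψ = A·e^(−x²/(2b²)), the integral evaluates to A²·[√(π)·b].
Setting this equal to 1 gives A² = 1/(√(π)·b).
Plugging in b = 1.99 yields A = 0.5325.

A ≈ 0.532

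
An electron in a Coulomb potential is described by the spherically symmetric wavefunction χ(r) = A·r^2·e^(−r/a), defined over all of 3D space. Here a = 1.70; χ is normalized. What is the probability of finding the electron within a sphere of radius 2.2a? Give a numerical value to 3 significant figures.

With dV = 4πr²dr, the probability is ∫|χ|² dV over r ≤ 2.2a.
A² is fixed by ∫₀^∞ 4πr²|χ|² dr = 1, i.e. A² = (45·π·a^7/2)^(−1).
Let u = r/a; then A², 4π and the length scale all cancel, so P = ∫_{0}^{2.2} u^6·e^(-2·u) du ÷ ∫_{0}^{∞} u^6·e^(-2·u) du.
An antiderivative of u^6·e^(-2·u) is -(4·u^6 + 12·u^5 + 30·u^4 + 60·u^3 + 90·u^2 + 90·u + 45)·e^(-2·u)/8; evaluating from 0 to 2.2 gives ≈ 0.87950, while the full integral is 45/8.
This evaluates to P = 0.1564.

P ≈ 0.156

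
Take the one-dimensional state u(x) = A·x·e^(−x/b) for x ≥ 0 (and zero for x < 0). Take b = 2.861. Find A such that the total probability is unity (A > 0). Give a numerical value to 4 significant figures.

A ≈ 0.4133

We need A² ∫|f|² dx = 1, taking the integral from 0 to ∞.
Using ∫₀^∞ xⁿ e^(−αx) dx = n!/αⁿ⁺¹, carrying out the integral gives A² · b^3/4.
Hence A² = 1/[b^3/4].
Plugging in b = 2.861 yields A = 0.41329.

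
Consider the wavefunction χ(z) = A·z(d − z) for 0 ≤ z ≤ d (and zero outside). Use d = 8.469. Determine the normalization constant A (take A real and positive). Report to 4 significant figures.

A ≈ 0.02624

Require ∫ |χ|² dz = 1 over the whole domain.
Carrying out the integral gives A² · d^5/30.
So A² = (d^5/30)^(−1).
Plugging in d = 8.469 yields A = 0.026241.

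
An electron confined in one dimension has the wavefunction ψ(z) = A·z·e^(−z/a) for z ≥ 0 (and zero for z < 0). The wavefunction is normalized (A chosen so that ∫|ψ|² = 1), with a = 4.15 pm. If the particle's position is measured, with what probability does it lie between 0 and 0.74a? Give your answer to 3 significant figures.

P ≈ 0.186

The probability is P = ∫ |ψ|² dz over [0, 0.74a].
Since A² = 1/(a^3/4), this is the region integral divided by the full normalization integral.
Substituting u = z/a, A² and the length scale cancel in the ratio: P = ∫_{0}^{0.74} u^2·e^(-2·u) du / ∫_{0}^{∞} u^2·e^(-2·u) du.
With ∫ u^2·e^(-2·u) du = -(2·u^2 + 2·u + 1)·e^(-2·u)/4 + C, the region integral is 1/4 - 4469·e^(-37/25)/5000 and the full one is 1/4.
This works out to P = 0.1861.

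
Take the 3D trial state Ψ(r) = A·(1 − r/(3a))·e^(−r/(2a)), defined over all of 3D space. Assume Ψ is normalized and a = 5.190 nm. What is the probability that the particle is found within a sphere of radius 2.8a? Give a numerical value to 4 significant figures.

With dV = 4πr²dr, the probability is ∫|Ψ|² dV over r ≤ 2.8a.
Normalization gives A² = 1/(8·π·a^3/3).
In terms of u = r/a (A², 4π and the length scale all cancel between numerator and denominator), P = [∫_{0}^{2.8} u^2·(1 - u/3)^2·e^(-u) du] / [∫_{0}^{∞} u^2·(1 - u/3)^2·e^(-u) du].
With ∫ u^2·(1 - u/3)^2·e^(-u) du = (-u^4 + 2·u^3 - 3·u^2 - 6·u - 6)·e^(-u)/9 + C, the region integral is ≈ 0.235040 and the full one is 2/3.
Taking the ratio yields P = 0.35256.

P ≈ 0.3526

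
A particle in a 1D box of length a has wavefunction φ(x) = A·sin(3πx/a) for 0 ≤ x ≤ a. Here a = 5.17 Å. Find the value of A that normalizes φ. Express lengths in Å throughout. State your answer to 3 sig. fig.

We need A² ∫|f|² dx = 1, taking the integral from 0 to a.
Using sin²θ = (1 − cos 2θ)/2, the integral (without the A² prefactor) comes out to a/2.
Substituting a = 5.17 gives A² = 0.3868, so A = 0.6220.

A ≈ 0.622 Å^(-1/2)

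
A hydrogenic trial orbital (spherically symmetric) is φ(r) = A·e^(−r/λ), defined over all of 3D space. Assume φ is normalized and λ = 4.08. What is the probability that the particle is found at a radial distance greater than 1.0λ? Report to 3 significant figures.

P ≈ 0.677

P = ∫ |φ|² 4πr² dr over r > 1.0λ.
A² is fixed by ∫₀^∞ 4πr²|φ|² dr = 1, i.e. A² = (π·λ^3)^(−1).
In terms of u = r/λ (A², 4π and the length scale all cancel between numerator and denominator), P = [∫_{1.0}^{∞} u^2·e^(-2·u) du] / [∫_{0}^{∞} u^2·e^(-2·u) du].
An antiderivative of u^2·e^(-2·u) is -(2·u^2 + 2·u + 1)·e^(-2·u)/4; evaluating from 1.0 to ∞ gives 5·e^(-2)/4, while the full integral is 1/4.
The region integral divided by the full integral gives P = 0.6767.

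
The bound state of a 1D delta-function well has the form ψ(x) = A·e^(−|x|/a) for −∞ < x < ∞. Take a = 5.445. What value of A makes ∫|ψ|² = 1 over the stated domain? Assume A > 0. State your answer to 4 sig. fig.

A ≈ 0.4285

Normalization requires ∫|ψ|² dx = 1, integrated from −∞ to ∞.
Carrying out the integral gives A² · a.
Setting this equal to 1 gives A² = 1/(a).
With a = 5.445: A² = 0.18365 and A = 0.42855.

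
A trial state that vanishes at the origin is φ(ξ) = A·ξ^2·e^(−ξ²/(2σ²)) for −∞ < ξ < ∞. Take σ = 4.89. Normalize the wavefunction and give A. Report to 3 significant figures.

A ≈ 0.0164

We need A² ∫|f|² dξ = 1, taking the integral from −∞ to ∞.
Using the Gaussian integral ∫_{−∞}^{∞} e^(−αξ²) dξ = √(π/α), with φ = A·ξ^2·e^(−ξ²/(2σ²)), the integral evaluates to A²·[3·√(π)·σ^5/4].
Setting this equal to 1 gives A² = 1/(3·√(π)·σ^5/4).
With σ = 4.89: A² = 0.0002690 and A = 0.01640.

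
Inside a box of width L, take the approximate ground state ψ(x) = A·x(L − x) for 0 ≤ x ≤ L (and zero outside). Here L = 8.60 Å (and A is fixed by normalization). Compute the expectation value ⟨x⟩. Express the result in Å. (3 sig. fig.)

⟨x⟩ = ∫ x |ψ|² dx over the full domain.
Expanding the polynomial and integrating term by term, evaluating both integrals, ⟨x⟩ = L/2.
Putting L = 8.60 gives 4.300.

⟨x⟩ ≈ 4.30 Å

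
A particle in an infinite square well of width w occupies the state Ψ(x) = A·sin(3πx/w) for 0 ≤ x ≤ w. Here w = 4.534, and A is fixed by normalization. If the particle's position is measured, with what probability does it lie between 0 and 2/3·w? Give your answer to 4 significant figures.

P ≈ 0.6667

|Ψ|² is the probability density, so P = ∫_{0}^{2/3·w} |Ψ|² dx.
The normalization integral ∫|Ψ|²dx over the whole domain equals w/2·A², and A² cancels in the ratio.
In terms of u = x/w (A² and the length scale cancel between numerator and denominator), P = [∫_{0}^{2/3} sin(3·π·u)^2 du] / [∫_{0}^{1} sin(3·π·u)^2 du].
An antiderivative of sin(3·π·u)^2 is u/2 - sin(6·π·u)/(12·π); evaluating from 0 to 2/3 gives 1/3, while the full integral is 1/2.
The result is P = 2/3.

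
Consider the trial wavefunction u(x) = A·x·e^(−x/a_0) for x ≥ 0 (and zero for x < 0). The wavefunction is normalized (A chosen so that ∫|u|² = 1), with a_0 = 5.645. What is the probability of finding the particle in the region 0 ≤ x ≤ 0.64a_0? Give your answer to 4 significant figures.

P ≈ 0.1383

P = ∫_{0}^{0.64a_0} |u(x)|² dx.
With A² fixed by ∫|u|² = 1, i.e. A² = (a_0^3/4)^(−1), substitute and integrate.
In terms of t = x/a_0 (A² and the length scale cancel between numerator and denominator), P = [∫_{0}^{0.64} t^2·e^(-2·t) dt] / [∫_{0}^{∞} t^2·e^(-2·t) dt].
An antiderivative of t^2·e^(-2·t) is -(2·t^2 + 2·t + 1)·e^(-2·t)/4; evaluating from 0 to 0.64 gives 1/4 - 1937·e^(-32/25)/2500, while the full integral is 1/4.
Taking the ratio, P = 0.13831.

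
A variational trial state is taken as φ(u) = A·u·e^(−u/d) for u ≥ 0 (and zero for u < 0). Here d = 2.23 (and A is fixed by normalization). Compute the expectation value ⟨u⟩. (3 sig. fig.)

By definition ⟨u⟩ = ∫ u |φ(u)|² du.
With ∫₀^∞ u^3 e^(−αu) du = 3!/α^4, the ratio of the moment integral to the normalization integral gives ⟨u⟩ = 3·d/2.
Putting d = 2.23 gives 3.345.

⟨u⟩ ≈ 3.35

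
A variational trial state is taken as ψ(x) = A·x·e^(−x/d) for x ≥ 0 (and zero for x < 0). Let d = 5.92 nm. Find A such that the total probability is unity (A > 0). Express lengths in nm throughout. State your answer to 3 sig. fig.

Require ∫ |ψ|² dx = 1 over the whole domain.
Carrying out the integral gives A² · d^3/4.
Hence A² = 1/[d^3/4].
Substituting d = 5.92 gives A² = 0.01928, so A = 0.1389.

A ≈ 0.139 nm^(-3/2)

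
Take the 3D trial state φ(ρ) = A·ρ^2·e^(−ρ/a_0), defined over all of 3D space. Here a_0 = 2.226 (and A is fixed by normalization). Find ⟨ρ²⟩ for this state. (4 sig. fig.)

⟨ρ^2⟩ ≈ 69.37

⟨ρ²⟩ = ∫ ρ^2 |φ|² 4πρ² dρ over the full domain.
Evaluating both integrals, ⟨ρ²⟩ = 14·a_0^2.
Putting a_0 = 2.226 gives 69.371.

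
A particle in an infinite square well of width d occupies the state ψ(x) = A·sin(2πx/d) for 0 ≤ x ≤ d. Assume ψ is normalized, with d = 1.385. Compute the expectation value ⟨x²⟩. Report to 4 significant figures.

The expectation value is the |ψ|²-weighted average of x^2: ∫ x^2|ψ|² dx.
Since the A² factors cancel between numerator and denominator, ⟨x²⟩ = -d^2/(8·π^2) + d^2/3.
Putting d = 1.385 gives 0.61511.

⟨x^2⟩ ≈ 0.6151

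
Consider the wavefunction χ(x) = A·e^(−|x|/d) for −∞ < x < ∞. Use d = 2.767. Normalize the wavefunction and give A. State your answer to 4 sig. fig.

We need A² ∫|f|² dx = 1, taking the integral from −∞ to ∞.
Using ∫₀^∞ xⁿ e^(−αx) dx = n!/αⁿ⁺¹, ∫|χ|² dx = A²·(d).
Setting this equal to 1 gives A² = 1/(d).
Plugging in d = 2.767 yields A = 0.60117.

A ≈ 0.6012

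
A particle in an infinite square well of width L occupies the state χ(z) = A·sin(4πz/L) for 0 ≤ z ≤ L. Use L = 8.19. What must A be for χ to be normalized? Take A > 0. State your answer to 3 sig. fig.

The normalization condition is ∫|χ|² dz = 1 from 0 to L.
With ∫₀^L sin²(nπz/L) dz = L/2, carrying out the integral gives A² · L/2.
Setting this equal to 1 gives A² = 1/(L/2).
Substituting L = 8.19 gives A² = 0.2442, so A = 0.4942.

A ≈ 0.494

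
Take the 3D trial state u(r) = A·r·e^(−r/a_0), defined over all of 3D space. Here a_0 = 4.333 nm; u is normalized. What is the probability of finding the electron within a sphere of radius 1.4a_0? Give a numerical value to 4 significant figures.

With dV = 4πr²dr, the probability is ∫|u|² dV over r ≤ 1.4a_0.
Normalization gives A² = 1/(3·π·a_0^5).
Substituting t = r/a_0, A², 4π and the length scale all cancel in the ratio: P = ∫_{0}^{1.4} t^4·e^(-2·t) dt / ∫_{0}^{∞} t^4·e^(-2·t) dt.
Using ∫ t^4·e^(-2·t) dt = -(t^4/2 + t^3 + 3·t^2/2 + 3·t/2 + 3/4)·e^(-2·t), the numerator is ≈ 0.114243 and the denominator is 3/4.
The region integral divided by the full integral gives P = 0.15232.

P ≈ 0.1523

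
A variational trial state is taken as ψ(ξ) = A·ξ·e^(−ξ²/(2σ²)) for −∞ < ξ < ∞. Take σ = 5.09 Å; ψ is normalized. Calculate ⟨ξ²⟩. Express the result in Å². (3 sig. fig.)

⟨ξ^2⟩ ≈ 38.9 Å^2

By definition ⟨ξ²⟩ = ∫ ξ^2 |ψ(ξ)|² dξ.
Since the A² factors cancel between numerator and denominator, ⟨ξ²⟩ = 3·σ^2/2.
With σ = 5.09, ⟨ξ^2⟩ = 38.86.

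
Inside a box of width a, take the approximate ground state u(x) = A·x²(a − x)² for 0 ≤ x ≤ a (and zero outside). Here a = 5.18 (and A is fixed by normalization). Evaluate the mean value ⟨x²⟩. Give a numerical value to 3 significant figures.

⟨x²⟩ = ∫ x^2 |u|² dx over the full domain.
Since the A² factors cancel between numerator and denominator, ⟨x²⟩ = 3·a^2/11.
Putting a = 5.18 gives 7.318.

⟨x^2⟩ ≈ 7.32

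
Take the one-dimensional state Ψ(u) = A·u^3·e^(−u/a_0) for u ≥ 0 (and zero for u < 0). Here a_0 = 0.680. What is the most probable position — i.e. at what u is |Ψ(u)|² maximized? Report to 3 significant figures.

Differentiate |Ψ(u)|² with respect to u and set to zero.
This gives u = 3·a_0.
With a_0 = 0.680, the most probable position is 2.040.

u ≈ 2.04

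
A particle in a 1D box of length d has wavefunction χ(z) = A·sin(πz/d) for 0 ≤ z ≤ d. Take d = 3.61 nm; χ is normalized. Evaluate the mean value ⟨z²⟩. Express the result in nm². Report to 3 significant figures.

By definition ⟨z²⟩ = ∫ z^2 |χ(z)|² dz.
Using sin²θ = (1 − cos 2θ)/2, since the A² factors cancel between numerator and denominator, ⟨z²⟩ = -d^2/(2·π^2) + d^2/3.
Putting d = 3.61 gives 3.684.

⟨z^2⟩ ≈ 3.68 nm^2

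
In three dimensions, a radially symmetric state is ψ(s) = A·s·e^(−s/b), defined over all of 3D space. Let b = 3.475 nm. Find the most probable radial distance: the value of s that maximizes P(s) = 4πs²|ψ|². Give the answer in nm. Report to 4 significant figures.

s ≈ 6.950 nm

The maximum of P(s) = 4πs²|ψ|² occurs where its derivative vanishes.
Solving yields s = 2·b.
With b = 3.475, the most probable radial distance is 6.9500 nm.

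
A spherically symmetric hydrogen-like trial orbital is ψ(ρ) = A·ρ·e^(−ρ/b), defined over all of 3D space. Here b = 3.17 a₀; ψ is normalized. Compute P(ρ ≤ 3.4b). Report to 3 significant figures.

P ≈ 0.808

Integrate the radial probability density 4πρ²|ψ|² over ρ ≤ 3.4b.
The full normalization integral is A²·[3·π·b^5] = 1, fixing A².
In terms of u = ρ/b (A², 4π and the length scale all cancel between numerator and denominator), P = [∫_{0}^{3.4} u^4·e^(-2·u) du] / [∫_{0}^{∞} u^4·e^(-2·u) du].
Using ∫ u^4·e^(-2·u) du = -(u^4/2 + u^3 + 3·u^2/2 + 3·u/2 + 3/4)·e^(-2·u), the numerator is ≈ 0.60598 and the denominator is 3/4.
The region integral divided by the full integral gives P = 0.8080.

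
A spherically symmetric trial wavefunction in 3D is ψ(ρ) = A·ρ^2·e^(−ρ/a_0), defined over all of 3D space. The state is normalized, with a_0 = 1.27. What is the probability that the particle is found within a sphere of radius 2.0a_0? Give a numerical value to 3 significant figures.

P ≈ 0.111

With dV = 4πρ²dρ, the probability is ∫|ψ|² dV over ρ ≤ 2.0a_0.
Normalization gives A² = 1/(45·π·a_0^7/2).
In terms of u = ρ/a_0 (A², 4π and the length scale all cancel between numerator and denominator), P = [∫_{0}^{2.0} u^6·e^(-2·u) du] / [∫_{0}^{∞} u^6·e^(-2·u) du].
An antiderivative of u^6·e^(-2·u) is -(4·u^6 + 12·u^5 + 30·u^4 + 60·u^3 + 90·u^2 + 90·u + 45)·e^(-2·u)/8; evaluating from 0 to 2.0 gives 45/8 - 2185·e^(-4)/8, while the full integral is 45/8.
This evaluates to P = 0.1107.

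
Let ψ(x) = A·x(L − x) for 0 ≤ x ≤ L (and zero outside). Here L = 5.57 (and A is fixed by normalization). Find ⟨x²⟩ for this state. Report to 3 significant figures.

⟨x^2⟩ ≈ 8.86

By definition ⟨x²⟩ = ∫ x^2 |ψ(x)|² dx.
Since the A² factors cancel between numerator and denominator, ⟨x²⟩ = 2·L^2/7.
Putting L = 5.57 gives 8.864.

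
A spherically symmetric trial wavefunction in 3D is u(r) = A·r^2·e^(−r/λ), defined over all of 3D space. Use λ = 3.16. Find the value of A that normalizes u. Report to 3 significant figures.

A ≈ 0.00212

We need A² ∫|f|² 4πr² dr = 1, taking the integral from 0 to ∞.
In 3D with spherical symmetry the volume element is 4πr² dr.
∫|u|² 4πr² dr = A²·(45·π·λ^7/2).
So A² = (45·π·λ^7/2)^(−1).
Plugging in λ = 3.16 yields A = 0.002120.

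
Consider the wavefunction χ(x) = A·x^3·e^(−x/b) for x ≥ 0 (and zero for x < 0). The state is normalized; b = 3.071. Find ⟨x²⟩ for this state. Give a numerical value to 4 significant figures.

The expectation value is the |χ|²-weighted average of x^2: ∫ x^2|χ|² dx.
Recall ∫₀^∞ x^m e^(−x/β) dx = m!·β^(m+1), since the A² factors cancel between numerator and denominator, ⟨x²⟩ = 14·b^2.
With b = 3.071, ⟨x^2⟩ = 132.03.

⟨x^2⟩ ≈ 132.0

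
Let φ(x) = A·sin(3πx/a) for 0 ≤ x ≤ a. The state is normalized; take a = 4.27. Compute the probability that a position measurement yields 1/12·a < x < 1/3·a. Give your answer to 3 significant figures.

The probability is P = ∫ |φ|² dx over [1/12·a, 1/3·a].
The normalization integral ∫|φ|²dx over the whole domain equals a/2·A², and A² cancels in the ratio.
Substituting u = x/a, A² and the length scale cancel in the ratio: P = ∫_{1/12}^{1/3} sin(3·π·u)^2 du / ∫_{0}^{1} sin(3·π·u)^2 du.
With ∫ sin(3·π·u)^2 du = u/2 - sin(6·π·u)/(12·π) + C, the region integral is 1/(12·π) + 1/8 and the full one is 1/2.
Taking the ratio, P = (2 + 3·π)/(12·π).

P ≈ 0.303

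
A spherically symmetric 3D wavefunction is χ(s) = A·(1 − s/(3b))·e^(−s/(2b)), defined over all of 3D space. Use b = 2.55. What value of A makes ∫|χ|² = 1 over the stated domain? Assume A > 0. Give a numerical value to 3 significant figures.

A ≈ 0.0848

The normalization condition is ∫|χ|² 4πs² ds = 1 from 0 to ∞.
The angular integral contributes 4π, leaving ∫₀^∞ s²|χ|² ds.
The integral (without the A² prefactor) comes out to 8·π·b^3/3.
So A² = (8·π·b^3/3)^(−1).
Plugging in b = 2.55 yields A = 0.08485.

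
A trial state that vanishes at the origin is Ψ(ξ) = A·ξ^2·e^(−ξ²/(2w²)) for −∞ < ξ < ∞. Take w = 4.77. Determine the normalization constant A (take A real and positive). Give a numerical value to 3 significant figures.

A ≈ 0.0175

The normalization condition is ∫|Ψ|² dξ = 1 from −∞ to ∞.
Differentiating ∫e^(−αξ²) dξ = √(π/α) under α to get the higher moments, the integral (without the A² prefactor) comes out to 3·√(π)·w^5/4.
With w = 4.77: A² = 0.0003046 and A = 0.01745.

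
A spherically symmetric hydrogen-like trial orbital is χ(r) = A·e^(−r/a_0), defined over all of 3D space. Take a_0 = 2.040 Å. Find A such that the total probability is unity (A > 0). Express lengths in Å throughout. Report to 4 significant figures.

Normalization requires ∫|χ|² 4πr² dr = 1, integrated from 0 to ∞.
In 3D with spherical symmetry the volume element is 4πr² dr.
Carrying out the integral gives A² · π·a_0^3.
So A² = (π·a_0^3)^(−1).
Substituting a_0 = 2.040 gives A² = 0.037494, so A = 0.19363.

A ≈ 0.1936 Å^(-3/2)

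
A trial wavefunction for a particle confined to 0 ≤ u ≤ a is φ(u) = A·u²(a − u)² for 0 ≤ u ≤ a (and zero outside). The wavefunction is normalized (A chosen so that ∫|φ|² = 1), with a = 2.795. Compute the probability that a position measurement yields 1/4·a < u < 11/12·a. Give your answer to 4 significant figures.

P = ∫_{1/4·a}^{11/12·a} |φ(u)|² du.
The normalization integral ∫|φ|²du over the whole domain equals a^9/630·A², and A² cancels in the ratio.
Let t = u/a; then A² and the length scale cancel, so P = ∫_{1/4}^{11/12} t^4·(1 - t)^4 dt ÷ ∫_{0}^{1} t^4·(1 - t)^4 dt.
With ∫ t^4·(1 - t)^4 dt = t^5·(70·t^4 - 315·t^3 + 540·t^2 - 420·t + 126)/630 + C, the region integral is ≈ 0.00150904 and the full one is 1/630.
Evaluating gives P = 0.95069.

P ≈ 0.9507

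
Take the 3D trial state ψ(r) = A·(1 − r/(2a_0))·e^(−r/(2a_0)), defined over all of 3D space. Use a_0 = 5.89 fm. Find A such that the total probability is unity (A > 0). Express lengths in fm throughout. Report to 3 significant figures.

A ≈ 0.0140 fm^(-3/2)

We need A² ∫|f|² 4πr² dr = 1, taking the integral from 0 to ∞.
Recall ∫₀^∞ r^m e^(−r/β) dr = m!·β^(m+1), with ψ = A·(1 − r/(2a_0))·e^(−r/(2a_0)), the integral evaluates to A²·[8·π·a_0^3].
So A² = (8·π·a_0^3)^(−1).
Plugging in a_0 = 5.89 yields A = 0.01395.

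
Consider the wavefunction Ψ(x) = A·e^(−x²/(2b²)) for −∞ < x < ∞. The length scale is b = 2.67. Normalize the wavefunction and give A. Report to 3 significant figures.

A ≈ 0.460

The normalization condition is ∫|Ψ|² dx = 1 from −∞ to ∞.
Carrying out the integral gives A² · √(π)·b.
So A² = (√(π)·b)^(−1).
Plugging in b = 2.67 yields A = 0.4597.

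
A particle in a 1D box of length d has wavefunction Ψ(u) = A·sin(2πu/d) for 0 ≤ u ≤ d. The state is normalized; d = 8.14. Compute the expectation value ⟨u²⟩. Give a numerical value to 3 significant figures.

⟨u^2⟩ ≈ 21.2

By definition ⟨u²⟩ = ∫ u^2 |Ψ(u)|² du.
Evaluating both integrals, ⟨u²⟩ = -d^2/(8·π^2) + d^2/3.
Putting d = 8.14 gives 21.25.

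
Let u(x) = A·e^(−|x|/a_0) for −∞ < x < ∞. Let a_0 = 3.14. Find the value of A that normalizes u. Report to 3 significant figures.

The normalization condition is ∫|u|² dx = 1 from −∞ to ∞.
Using ∫₀^∞ xⁿ e^(−αx) dx = n!/αⁿ⁺¹, ∫|u|² dx = A²·(a_0).
Setting this equal to 1 gives A² = 1/(a_0).
Plugging in a_0 = 3.14 yields A = 0.5643.

A ≈ 0.564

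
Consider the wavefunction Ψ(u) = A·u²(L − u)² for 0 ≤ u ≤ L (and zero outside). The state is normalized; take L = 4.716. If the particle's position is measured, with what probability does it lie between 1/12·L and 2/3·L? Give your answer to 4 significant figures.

P ≈ 0.8548

P = ∫_{1/12·L}^{2/3·L} |Ψ(u)|² du.
Since A² = 1/(L^9/630), this is the region integral divided by the full normalization integral.
Substituting t = u/L, A² and the length scale cancel in the ratio: P = ∫_{1/12}^{2/3} t^4·(1 - t)^4 dt / ∫_{0}^{1} t^4·(1 - t)^4 dt.
An antiderivative of t^4·(1 - t)^4 is t^5·(70·t^4 - 315·t^3 + 540·t^2 - 420·t + 126)/630; evaluating from 1/12 to 2/3 gives ≈ 0.00135678, while the full integral is 1/630.
Evaluating gives P = 0.85477.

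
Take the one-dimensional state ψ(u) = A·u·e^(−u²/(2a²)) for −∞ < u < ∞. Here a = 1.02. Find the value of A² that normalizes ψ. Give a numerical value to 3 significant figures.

A^2 ≈ 1.06

Normalization requires ∫|ψ|² du = 1, integrated from −∞ to ∞.
∫|ψ|² du = A²·(√(π)·a^3/2).
Setting this equal to 1 gives A² = 1/(√(π)·a^3/2).
With a = 1.02: A² = 1.063 and A = 1.031.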